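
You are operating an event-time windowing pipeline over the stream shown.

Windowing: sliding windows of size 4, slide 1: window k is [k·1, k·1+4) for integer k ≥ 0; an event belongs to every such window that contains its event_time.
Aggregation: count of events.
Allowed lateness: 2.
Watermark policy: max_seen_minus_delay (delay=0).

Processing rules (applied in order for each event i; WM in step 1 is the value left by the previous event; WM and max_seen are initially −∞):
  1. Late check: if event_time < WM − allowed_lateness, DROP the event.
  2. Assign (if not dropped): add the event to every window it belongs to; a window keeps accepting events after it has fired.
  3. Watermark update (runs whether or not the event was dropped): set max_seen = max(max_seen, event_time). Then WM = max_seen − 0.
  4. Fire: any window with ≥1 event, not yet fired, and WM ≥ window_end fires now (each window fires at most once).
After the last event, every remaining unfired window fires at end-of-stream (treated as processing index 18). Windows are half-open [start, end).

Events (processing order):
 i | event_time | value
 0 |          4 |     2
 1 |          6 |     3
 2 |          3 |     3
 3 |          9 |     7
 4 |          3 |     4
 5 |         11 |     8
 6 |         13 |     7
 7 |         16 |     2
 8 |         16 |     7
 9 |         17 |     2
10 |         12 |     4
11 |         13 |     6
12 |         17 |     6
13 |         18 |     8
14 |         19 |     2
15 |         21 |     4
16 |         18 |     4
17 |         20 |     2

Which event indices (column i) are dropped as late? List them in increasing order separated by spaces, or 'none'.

2 4 10 11 16

i=0 t=4 v=2: → [4,8),[3,7),[2,6),[1,5); WM=4
i=1 t=6 v=3: → [6,10),[5,9),[4,8),[3,7); WM=6; [1,5) fires=1 [2,6) fires=1
i=2 t=3 v=3: DROP (t<6-2); WM=6
i=3 t=9 v=7: → [9,13),[8,12),[7,11),[6,10); WM=9; [3,7) fires=2 [4,8) fires=2 [5,9) fires=1
i=4 t=3 v=4: DROP (t<9-2); WM=9
i=5 t=11 v=8: → [11,15),[10,14),[9,13),[8,12); WM=11; [6,10) fires=2 [7,11) fires=1
i=6 t=13 v=7: → [13,17),[12,16),[11,15),[10,14); WM=13; [8,12) fires=2 [9,13) fires=2
i=7 t=16 v=2: → [16,20),[15,19),[14,18),[13,17); WM=16; [10,14) fires=2 [11,15) fires=2 [12,16) fires=1
i=8 t=16 v=7: → [16,20),[15,19),[14,18),[13,17); WM=16
i=9 t=17 v=2: → [17,21),[16,20),[15,19),[14,18); WM=17; [13,17) fires=3
i=10 t=12 v=4: DROP (t<17-2); WM=17
i=11 t=13 v=6: DROP (t<17-2); WM=17
i=12 t=17 v=6: → [17,21),[16,20),[15,19),[14,18); WM=17
i=13 t=18 v=8: → [18,22),[17,21),[16,20),[15,19); WM=18; [14,18) fires=4
i=14 t=19 v=2: → [19,23),[18,22),[17,21),[16,20); WM=19; [15,19) fires=5
i=15 t=21 v=4: → [21,25),[20,24),[19,23),[18,22); WM=21; [16,20) fires=6 [17,21) fires=4
i=16 t=18 v=4: DROP (t<21-2); WM=21
i=17 t=20 v=2: → [20,24),[19,23),[18,22),[17,21); WM=21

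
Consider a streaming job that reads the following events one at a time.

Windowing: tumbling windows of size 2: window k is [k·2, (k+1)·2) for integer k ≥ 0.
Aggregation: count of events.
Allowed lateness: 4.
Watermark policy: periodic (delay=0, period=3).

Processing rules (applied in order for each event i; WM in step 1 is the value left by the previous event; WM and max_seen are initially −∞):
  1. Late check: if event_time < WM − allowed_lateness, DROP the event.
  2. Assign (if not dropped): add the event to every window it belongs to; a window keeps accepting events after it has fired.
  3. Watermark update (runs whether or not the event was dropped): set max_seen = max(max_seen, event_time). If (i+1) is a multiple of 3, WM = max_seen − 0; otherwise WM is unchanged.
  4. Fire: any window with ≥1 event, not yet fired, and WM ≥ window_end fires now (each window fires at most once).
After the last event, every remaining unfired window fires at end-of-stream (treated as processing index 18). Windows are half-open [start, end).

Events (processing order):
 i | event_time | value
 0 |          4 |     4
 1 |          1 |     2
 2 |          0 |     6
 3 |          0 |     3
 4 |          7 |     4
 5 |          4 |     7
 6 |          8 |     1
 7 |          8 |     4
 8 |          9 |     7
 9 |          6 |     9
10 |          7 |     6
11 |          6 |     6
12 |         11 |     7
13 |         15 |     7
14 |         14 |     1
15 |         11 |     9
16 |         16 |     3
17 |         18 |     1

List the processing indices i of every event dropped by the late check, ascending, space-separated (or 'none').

i=0 t=4 v=4: → [4,6); WM=−∞
i=1 t=1 v=2: → [0,2); WM=−∞
i=2 t=0 v=6: → [0,2); WM=4; [0,2) fires=2
i=3 t=0 v=3: → [0,2); WM=4
i=4 t=7 v=4: → [6,8); WM=4
i=5 t=4 v=7: → [4,6); WM=7; [4,6) fires=2
i=6 t=8 v=1: → [8,10); WM=7
i=7 t=8 v=4: → [8,10); WM=7
i=8 t=9 v=7: → [8,10); WM=9; [6,8) fires=1
i=9 t=6 v=9: → [6,8); WM=9
i=10 t=7 v=6: → [6,8); WM=9
i=11 t=6 v=6: → [6,8); WM=9
i=12 t=11 v=7: → [10,12); WM=9
i=13 t=15 v=7: → [14,16); WM=9
i=14 t=14 v=1: → [14,16); WM=15; [8,10) fires=3 [10,12) fires=1
i=15 t=11 v=9: → [10,12); WM=15
i=16 t=16 v=3: → [16,18); WM=15
i=17 t=18 v=1: → [18,20); WM=18; [14,16) fires=2 [16,18) fires=1

none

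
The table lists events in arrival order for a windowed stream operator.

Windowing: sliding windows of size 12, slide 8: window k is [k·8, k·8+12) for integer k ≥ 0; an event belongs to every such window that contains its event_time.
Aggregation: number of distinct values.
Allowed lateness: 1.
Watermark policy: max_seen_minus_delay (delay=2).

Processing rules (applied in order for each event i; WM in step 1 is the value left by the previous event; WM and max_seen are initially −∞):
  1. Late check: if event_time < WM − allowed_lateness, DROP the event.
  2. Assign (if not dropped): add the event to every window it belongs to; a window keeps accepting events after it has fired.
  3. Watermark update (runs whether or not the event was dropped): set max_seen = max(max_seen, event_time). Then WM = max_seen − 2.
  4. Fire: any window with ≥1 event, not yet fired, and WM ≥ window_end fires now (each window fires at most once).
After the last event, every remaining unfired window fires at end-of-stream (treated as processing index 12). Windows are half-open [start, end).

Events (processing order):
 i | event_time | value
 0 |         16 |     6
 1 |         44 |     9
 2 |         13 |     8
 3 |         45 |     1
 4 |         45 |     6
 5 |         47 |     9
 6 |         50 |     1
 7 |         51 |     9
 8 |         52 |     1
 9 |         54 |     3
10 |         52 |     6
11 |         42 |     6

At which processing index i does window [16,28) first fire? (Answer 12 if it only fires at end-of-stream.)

1

i=0 t=16 v=6: → [16,28),[8,20); WM=14
i=1 t=44 v=9: → [40,52); WM=42; [8,20) fires=1 [16,28) fires=1
i=2 t=13 v=8: DROP (t<42-1); WM=42
i=3 t=45 v=1: → [40,52); WM=43
i=4 t=45 v=6: → [40,52); WM=43
i=5 t=47 v=9: → [40,52); WM=45
i=6 t=50 v=1: → [48,60),[40,52); WM=48
i=7 t=51 v=9: → [48,60),[40,52); WM=49
i=8 t=52 v=1: → [48,60); WM=50
i=9 t=54 v=3: → [48,60); WM=52; [40,52) fires=3
i=10 t=52 v=6: → [48,60); WM=52
i=11 t=42 v=6: DROP (t<52-1); WM=52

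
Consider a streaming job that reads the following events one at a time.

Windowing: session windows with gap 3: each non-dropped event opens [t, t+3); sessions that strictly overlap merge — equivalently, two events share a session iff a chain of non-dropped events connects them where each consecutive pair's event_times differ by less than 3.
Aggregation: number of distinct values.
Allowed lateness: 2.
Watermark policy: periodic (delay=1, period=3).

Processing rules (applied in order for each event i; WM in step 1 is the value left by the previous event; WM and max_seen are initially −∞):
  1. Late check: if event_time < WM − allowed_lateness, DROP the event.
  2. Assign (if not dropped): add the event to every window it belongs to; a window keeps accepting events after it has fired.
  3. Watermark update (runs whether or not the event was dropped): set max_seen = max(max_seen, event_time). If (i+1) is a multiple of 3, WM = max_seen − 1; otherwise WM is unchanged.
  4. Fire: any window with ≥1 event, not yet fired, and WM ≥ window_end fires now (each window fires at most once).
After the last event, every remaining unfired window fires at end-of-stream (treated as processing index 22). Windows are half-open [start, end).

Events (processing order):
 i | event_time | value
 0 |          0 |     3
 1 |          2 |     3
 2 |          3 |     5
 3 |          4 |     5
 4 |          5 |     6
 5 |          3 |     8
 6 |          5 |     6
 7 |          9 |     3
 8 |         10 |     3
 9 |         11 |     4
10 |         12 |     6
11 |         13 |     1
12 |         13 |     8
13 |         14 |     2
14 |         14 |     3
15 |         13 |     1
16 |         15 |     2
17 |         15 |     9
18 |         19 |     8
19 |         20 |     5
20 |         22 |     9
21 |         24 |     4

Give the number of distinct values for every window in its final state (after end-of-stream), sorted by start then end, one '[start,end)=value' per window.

i=0 t=0 v=3: → [0,3); WM=−∞
i=1 t=2 v=3: → [0,5); WM=−∞
i=2 t=3 v=5: → [0,6); WM=2
i=3 t=4 v=5: → [0,7); WM=2
i=4 t=5 v=6: → [0,8); WM=2
i=5 t=3 v=8: → [0,8); WM=4
i=6 t=5 v=6: → [0,8); WM=4
i=7 t=9 v=3: → [9,12); WM=4
i=8 t=10 v=3: → [9,13); WM=9
i=9 t=11 v=4: → [9,14); WM=9
i=10 t=12 v=6: → [9,15); WM=9
i=11 t=13 v=1: → [9,16); WM=12
i=12 t=13 v=8: → [9,16); WM=12
i=13 t=14 v=2: → [9,17); WM=12
i=14 t=14 v=3: → [9,17); WM=13
i=15 t=13 v=1: → [9,17); WM=13
i=16 t=15 v=2: → [9,18); WM=13
i=17 t=15 v=9: → [9,18); WM=14
i=18 t=19 v=8: → [19,22); WM=14
i=19 t=20 v=5: → [19,23); WM=14
i=20 t=22 v=9: → [19,25); WM=21
i=21 t=24 v=4: → [19,27); WM=21

[0,8)=4 [9,18)=7 [19,27)=4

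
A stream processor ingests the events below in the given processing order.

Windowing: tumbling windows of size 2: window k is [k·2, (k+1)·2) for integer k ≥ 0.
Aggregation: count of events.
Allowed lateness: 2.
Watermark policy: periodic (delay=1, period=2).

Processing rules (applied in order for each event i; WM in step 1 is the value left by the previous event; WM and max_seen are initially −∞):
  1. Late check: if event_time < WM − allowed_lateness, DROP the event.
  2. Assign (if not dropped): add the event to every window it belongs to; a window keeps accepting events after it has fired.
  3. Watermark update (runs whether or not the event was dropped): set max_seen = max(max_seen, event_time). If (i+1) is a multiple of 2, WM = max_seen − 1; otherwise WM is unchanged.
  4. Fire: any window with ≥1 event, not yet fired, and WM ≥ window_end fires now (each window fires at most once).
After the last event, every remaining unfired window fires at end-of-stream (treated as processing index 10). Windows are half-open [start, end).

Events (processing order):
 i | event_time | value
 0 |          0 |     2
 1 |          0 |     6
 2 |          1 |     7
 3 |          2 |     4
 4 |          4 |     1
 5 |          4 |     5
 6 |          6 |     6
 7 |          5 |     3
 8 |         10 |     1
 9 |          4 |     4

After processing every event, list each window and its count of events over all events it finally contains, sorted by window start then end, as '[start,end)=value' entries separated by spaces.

i=0 t=0 v=2: → [0,2); WM=−∞
i=1 t=0 v=6: → [0,2); WM=-1
i=2 t=1 v=7: → [0,2); WM=-1
i=3 t=2 v=4: → [2,4); WM=1
i=4 t=4 v=1: → [4,6); WM=1
i=5 t=4 v=5: → [4,6); WM=3; [0,2) fires=3
i=6 t=6 v=6: → [6,8); WM=3
i=7 t=5 v=3: → [4,6); WM=5; [2,4) fires=1
i=8 t=10 v=1: → [10,12); WM=5
i=9 t=4 v=4: → [4,6); WM=9; [4,6) fires=4 [6,8) fires=1

[0,2)=3 [2,4)=1 [4,6)=4 [6,8)=1 [10,12)=1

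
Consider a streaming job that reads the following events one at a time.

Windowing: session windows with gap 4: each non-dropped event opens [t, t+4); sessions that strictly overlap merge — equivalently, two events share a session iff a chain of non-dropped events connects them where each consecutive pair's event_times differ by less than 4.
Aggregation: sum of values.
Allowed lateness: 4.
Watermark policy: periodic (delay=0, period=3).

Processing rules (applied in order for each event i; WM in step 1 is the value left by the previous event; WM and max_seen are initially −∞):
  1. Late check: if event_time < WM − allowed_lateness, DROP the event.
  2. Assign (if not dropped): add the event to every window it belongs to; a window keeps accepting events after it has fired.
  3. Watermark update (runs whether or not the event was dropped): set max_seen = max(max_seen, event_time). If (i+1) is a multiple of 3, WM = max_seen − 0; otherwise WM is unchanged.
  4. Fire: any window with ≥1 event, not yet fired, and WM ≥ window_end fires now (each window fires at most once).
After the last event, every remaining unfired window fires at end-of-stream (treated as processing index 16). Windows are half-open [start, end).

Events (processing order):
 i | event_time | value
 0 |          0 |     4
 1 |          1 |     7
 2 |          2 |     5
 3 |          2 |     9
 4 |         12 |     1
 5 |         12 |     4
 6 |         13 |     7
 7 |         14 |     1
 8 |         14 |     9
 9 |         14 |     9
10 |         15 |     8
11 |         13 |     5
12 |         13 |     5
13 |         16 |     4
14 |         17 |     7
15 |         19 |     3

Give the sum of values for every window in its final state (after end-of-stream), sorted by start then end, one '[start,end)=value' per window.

i=0 t=0 v=4: → [0,4); WM=−∞
i=1 t=1 v=7: → [0,5); WM=−∞
i=2 t=2 v=5: → [0,6); WM=2
i=3 t=2 v=9: → [0,6); WM=2
i=4 t=12 v=1: → [12,16); WM=2
i=5 t=12 v=4: → [12,16); WM=12
i=6 t=13 v=7: → [12,17); WM=12
i=7 t=14 v=1: → [12,18); WM=12
i=8 t=14 v=9: → [12,18); WM=14
i=9 t=14 v=9: → [12,18); WM=14
i=10 t=15 v=8: → [12,19); WM=14
i=11 t=13 v=5: → [12,19); WM=15
i=12 t=13 v=5: → [12,19); WM=15
i=13 t=16 v=4: → [12,20); WM=15
i=14 t=17 v=7: → [12,21); WM=17
i=15 t=19 v=3: → [12,23); WM=17

[0,6)=25 [12,23)=63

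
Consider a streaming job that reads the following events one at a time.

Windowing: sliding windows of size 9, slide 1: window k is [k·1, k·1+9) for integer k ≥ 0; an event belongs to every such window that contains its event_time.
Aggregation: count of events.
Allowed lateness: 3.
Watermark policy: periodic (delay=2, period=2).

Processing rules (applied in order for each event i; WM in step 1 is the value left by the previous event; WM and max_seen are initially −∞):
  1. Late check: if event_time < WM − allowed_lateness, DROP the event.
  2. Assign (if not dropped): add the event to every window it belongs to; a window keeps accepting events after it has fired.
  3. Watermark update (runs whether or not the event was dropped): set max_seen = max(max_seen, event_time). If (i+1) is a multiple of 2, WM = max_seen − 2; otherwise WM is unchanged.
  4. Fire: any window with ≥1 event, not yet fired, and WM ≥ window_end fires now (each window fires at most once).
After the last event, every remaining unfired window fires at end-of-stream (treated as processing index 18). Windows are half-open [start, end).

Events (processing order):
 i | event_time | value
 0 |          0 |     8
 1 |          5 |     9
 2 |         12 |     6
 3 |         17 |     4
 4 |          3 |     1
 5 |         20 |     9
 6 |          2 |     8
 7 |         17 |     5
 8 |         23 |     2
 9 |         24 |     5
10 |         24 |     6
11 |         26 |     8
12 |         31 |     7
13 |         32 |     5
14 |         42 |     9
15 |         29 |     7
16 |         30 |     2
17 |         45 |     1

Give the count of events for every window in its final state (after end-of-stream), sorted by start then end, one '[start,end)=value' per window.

[0,9)=2 [1,10)=1 [2,11)=1 [3,12)=1 [4,13)=2 [5,14)=2 [6,15)=1 [7,16)=1 [8,17)=1 [9,18)=3 [10,19)=3 [11,20)=3 [12,21)=4 [13,22)=3 [14,23)=3 [15,24)=4 [16,25)=6 [17,26)=6 [18,27)=5 [19,28)=5 [20,29)=5 [21,30)=5 [22,31)=5 [23,32)=6 [24,33)=6 [25,34)=4 [26,35)=4 [27,36)=3 [28,37)=3 [29,38)=3 [30,39)=2 [31,40)=2 [32,41)=1 [34,43)=1 [35,44)=1 [36,45)=1 [37,46)=2 [38,47)=2 [39,48)=2 [40,49)=2 [41,50)=2 [42,51)=2 [43,52)=1 [44,53)=1 [45,54)=1

i=0 t=0 v=8: → [0,9); WM=−∞
i=1 t=5 v=9: → [5,14),[4,13),[3,12),[2,11),[1,10),[0,9); WM=3
i=2 t=12 v=6: → [12,21),[11,20),[10,19),[9,18),[8,17),[7,16),[6,15),[5,14),[4,13); WM=3
i=3 t=17 v=4: → [17,26),[16,25),[15,24),[14,23),[13,22),[12,21),[11,20),[10,19),[9,18); WM=15; [0,9) fires=2 [1,10) fires=1 [2,11) fires=1 [3,12) fires=1 [4,13) fires=2 [5,14) fires=2 [6,15) fires=1
i=4 t=3 v=1: DROP (t<15-3); WM=15
i=5 t=20 v=9: → [20,29),[19,28),[18,27),[17,26),[16,25),[15,24),[14,23),[13,22),[12,21); WM=18; [7,16) fires=1 [8,17) fires=1 [9,18) fires=2
i=6 t=2 v=8: DROP (t<18-3); WM=18
i=7 t=17 v=5: → [17,26),[16,25),[15,24),[14,23),[13,22),[12,21),[11,20),[10,19),[9,18); WM=18
i=8 t=23 v=2: → [23,32),[22,31),[21,30),[20,29),[19,28),[18,27),[17,26),[16,25),[15,24); WM=18
i=9 t=24 v=5: → [24,33),[23,32),[22,31),[21,30),[20,29),[19,28),[18,27),[17,26),[16,25); WM=22; [10,19) fires=3 [11,20) fires=3 [12,21) fires=4 [13,22) fires=3
i=10 t=24 v=6: → [24,33),[23,32),[22,31),[21,30),[20,29),[19,28),[18,27),[17,26),[16,25); WM=22
i=11 t=26 v=8: → [26,35),[25,34),[24,33),[23,32),[22,31),[21,30),[20,29),[19,28),[18,27); WM=24; [14,23) fires=3 [15,24) fires=4
i=12 t=31 v=7: → [31,40),[30,39),[29,38),[28,37),[27,36),[26,35),[25,34),[24,33),[23,32); WM=24
i=13 t=32 v=5: → [32,41),[31,40),[30,39),[29,38),[28,37),[27,36),[26,35),[25,34),[24,33); WM=30; [16,25) fires=6 [17,26) fires=6 [18,27) fires=5 [19,28) fires=5 [20,29) fires=5 [21,30) fires=4
i=14 t=42 v=9: → [42,51),[41,50),[40,49),[39,48),[38,47),[37,46),[36,45),[35,44),[34,43); WM=30
i=15 t=29 v=7: → [29,38),[28,37),[27,36),[26,35),[25,34),[24,33),[23,32),[22,31),[21,30); WM=40; [22,31) fires=5 [23,32) fires=6 [24,33) fires=6 [25,34) fires=4 [26,35) fires=4 [27,36) fires=3 [28,37) fires=3 [29,38) fires=3 [30,39) fires=2 [31,40) fires=2
i=16 t=30 v=2: DROP (t<40-3); WM=40
i=17 t=45 v=1: → [45,54),[44,53),[43,52),[42,51),[41,50),[40,49),[39,48),[38,47),[37,46); WM=43; [32,41) fires=1 [34,43) fires=1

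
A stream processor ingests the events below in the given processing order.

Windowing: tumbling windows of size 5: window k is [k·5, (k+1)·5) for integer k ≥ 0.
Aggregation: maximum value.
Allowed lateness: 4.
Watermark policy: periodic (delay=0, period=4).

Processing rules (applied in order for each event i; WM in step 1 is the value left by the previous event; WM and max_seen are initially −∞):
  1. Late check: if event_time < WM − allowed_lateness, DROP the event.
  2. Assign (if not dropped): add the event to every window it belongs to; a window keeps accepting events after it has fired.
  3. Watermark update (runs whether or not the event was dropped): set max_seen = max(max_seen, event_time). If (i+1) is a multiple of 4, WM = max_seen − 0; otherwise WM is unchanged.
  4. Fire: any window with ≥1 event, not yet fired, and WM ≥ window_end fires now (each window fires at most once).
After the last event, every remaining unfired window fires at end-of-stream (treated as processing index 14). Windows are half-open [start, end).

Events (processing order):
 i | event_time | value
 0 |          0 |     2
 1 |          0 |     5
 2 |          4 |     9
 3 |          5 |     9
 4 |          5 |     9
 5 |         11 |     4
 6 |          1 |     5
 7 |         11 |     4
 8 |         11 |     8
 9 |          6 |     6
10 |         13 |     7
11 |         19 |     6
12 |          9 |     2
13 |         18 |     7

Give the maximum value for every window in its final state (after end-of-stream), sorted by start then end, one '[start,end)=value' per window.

i=0 t=0 v=2: → [0,5); WM=−∞
i=1 t=0 v=5: → [0,5); WM=−∞
i=2 t=4 v=9: → [0,5); WM=−∞
i=3 t=5 v=9: → [5,10); WM=5; [0,5) fires=9
i=4 t=5 v=9: → [5,10); WM=5
i=5 t=11 v=4: → [10,15); WM=5
i=6 t=1 v=5: → [0,5); WM=5
i=7 t=11 v=4: → [10,15); WM=11; [5,10) fires=9
i=8 t=11 v=8: → [10,15); WM=11
i=9 t=6 v=6: DROP (t<11-4); WM=11
i=10 t=13 v=7: → [10,15); WM=11
i=11 t=19 v=6: → [15,20); WM=19; [10,15) fires=8
i=12 t=9 v=2: DROP (t<19-4); WM=19
i=13 t=18 v=7: → [15,20); WM=19

[0,5)=9 [5,10)=9 [10,15)=8 [15,20)=7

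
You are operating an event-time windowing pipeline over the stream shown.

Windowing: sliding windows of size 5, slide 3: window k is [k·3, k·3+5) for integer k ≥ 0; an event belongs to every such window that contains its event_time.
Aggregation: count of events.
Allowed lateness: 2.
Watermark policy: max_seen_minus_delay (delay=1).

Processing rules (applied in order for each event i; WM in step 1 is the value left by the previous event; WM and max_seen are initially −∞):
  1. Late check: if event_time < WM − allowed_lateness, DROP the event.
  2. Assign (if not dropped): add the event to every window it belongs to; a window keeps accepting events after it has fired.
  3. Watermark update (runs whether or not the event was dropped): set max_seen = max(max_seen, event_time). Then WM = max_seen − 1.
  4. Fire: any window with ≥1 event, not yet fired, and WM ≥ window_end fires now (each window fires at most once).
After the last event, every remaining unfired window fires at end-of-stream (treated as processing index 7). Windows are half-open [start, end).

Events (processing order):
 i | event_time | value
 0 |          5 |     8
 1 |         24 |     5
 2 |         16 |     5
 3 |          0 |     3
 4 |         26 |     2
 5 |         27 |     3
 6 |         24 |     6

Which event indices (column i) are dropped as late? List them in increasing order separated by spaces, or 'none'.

2 3

i=0 t=5 v=8: → [3,8); WM=4
i=1 t=24 v=5: → [24,29),[21,26); WM=23; [3,8) fires=1
i=2 t=16 v=5: DROP (t<23-2); WM=23
i=3 t=0 v=3: DROP (t<23-2); WM=23
i=4 t=26 v=2: → [24,29); WM=25
i=5 t=27 v=3: → [27,32),[24,29); WM=26; [21,26) fires=1
i=6 t=24 v=6: → [24,29),[21,26); WM=26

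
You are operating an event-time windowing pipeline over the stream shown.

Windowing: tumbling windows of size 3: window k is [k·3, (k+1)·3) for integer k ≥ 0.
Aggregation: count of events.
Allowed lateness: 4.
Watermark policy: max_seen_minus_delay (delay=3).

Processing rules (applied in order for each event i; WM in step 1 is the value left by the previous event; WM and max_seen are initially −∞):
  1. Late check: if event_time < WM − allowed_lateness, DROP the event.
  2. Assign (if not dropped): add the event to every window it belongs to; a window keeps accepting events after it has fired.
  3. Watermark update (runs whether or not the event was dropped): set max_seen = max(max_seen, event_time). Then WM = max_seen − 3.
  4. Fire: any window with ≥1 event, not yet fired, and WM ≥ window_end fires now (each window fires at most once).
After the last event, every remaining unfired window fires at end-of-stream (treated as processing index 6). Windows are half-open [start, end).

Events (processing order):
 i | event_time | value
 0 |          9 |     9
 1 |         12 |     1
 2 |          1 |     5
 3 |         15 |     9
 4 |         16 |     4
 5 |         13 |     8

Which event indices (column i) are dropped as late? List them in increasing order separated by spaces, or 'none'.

i=0 t=9 v=9: → [9,12); WM=6
i=1 t=12 v=1: → [12,15); WM=9
i=2 t=1 v=5: DROP (t<9-4); WM=9
i=3 t=15 v=9: → [15,18); WM=12; [9,12) fires=1
i=4 t=16 v=4: → [15,18); WM=13
i=5 t=13 v=8: → [12,15); WM=13

2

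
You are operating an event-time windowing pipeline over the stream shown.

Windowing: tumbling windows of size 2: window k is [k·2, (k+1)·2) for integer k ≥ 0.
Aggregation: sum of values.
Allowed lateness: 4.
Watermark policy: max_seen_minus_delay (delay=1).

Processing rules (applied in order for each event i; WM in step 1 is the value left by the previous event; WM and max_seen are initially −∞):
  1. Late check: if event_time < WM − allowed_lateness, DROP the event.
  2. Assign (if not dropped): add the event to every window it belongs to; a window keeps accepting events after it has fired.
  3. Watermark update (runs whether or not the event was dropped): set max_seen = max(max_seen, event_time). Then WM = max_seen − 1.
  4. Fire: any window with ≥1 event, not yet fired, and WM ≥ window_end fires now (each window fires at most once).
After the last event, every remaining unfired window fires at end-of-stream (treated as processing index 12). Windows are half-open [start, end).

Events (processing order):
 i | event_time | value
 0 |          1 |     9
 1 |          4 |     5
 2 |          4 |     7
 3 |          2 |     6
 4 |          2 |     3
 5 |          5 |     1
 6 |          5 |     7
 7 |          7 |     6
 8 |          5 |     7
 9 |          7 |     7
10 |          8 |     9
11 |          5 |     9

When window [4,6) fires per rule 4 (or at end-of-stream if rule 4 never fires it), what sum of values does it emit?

20

i=0 t=1 v=9: → [0,2); WM=0
i=1 t=4 v=5: → [4,6); WM=3; [0,2) fires=9
i=2 t=4 v=7: → [4,6); WM=3
i=3 t=2 v=6: → [2,4); WM=3
i=4 t=2 v=3: → [2,4); WM=3
i=5 t=5 v=1: → [4,6); WM=4; [2,4) fires=9
i=6 t=5 v=7: → [4,6); WM=4
i=7 t=7 v=6: → [6,8); WM=6; [4,6) fires=20
i=8 t=5 v=7: → [4,6); WM=6
i=9 t=7 v=7: → [6,8); WM=6
i=10 t=8 v=9: → [8,10); WM=7
i=11 t=5 v=9: → [4,6); WM=7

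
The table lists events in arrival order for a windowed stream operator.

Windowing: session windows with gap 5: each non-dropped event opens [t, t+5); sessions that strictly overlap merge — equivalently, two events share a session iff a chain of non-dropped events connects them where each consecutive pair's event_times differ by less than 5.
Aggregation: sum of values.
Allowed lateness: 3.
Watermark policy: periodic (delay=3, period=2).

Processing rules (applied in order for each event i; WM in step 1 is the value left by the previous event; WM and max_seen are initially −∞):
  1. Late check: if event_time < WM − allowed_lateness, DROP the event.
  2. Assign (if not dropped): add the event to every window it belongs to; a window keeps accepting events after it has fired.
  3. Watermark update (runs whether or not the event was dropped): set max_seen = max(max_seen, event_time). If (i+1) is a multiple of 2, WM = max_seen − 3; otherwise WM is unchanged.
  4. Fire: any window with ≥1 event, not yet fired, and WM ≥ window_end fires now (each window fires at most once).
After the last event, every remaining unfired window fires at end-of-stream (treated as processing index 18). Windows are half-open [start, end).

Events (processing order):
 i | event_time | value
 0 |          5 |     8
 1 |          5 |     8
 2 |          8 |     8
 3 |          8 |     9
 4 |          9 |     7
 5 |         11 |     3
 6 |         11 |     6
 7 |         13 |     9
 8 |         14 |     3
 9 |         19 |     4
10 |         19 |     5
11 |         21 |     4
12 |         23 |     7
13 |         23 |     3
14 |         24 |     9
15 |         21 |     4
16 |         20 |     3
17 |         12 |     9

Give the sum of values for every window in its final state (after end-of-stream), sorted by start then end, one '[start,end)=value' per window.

[5,19)=61 [19,29)=39

i=0 t=5 v=8: → [5,10); WM=−∞
i=1 t=5 v=8: → [5,10); WM=2
i=2 t=8 v=8: → [5,13); WM=2
i=3 t=8 v=9: → [5,13); WM=5
i=4 t=9 v=7: → [5,14); WM=5
i=5 t=11 v=3: → [5,16); WM=8
i=6 t=11 v=6: → [5,16); WM=8
i=7 t=13 v=9: → [5,18); WM=10
i=8 t=14 v=3: → [5,19); WM=10
i=9 t=19 v=4: → [19,24); WM=16
i=10 t=19 v=5: → [19,24); WM=16
i=11 t=21 v=4: → [19,26); WM=18
i=12 t=23 v=7: → [19,28); WM=18
i=13 t=23 v=3: → [19,28); WM=20
i=14 t=24 v=9: → [19,29); WM=20
i=15 t=21 v=4: → [19,29); WM=21
i=16 t=20 v=3: → [19,29); WM=21
i=17 t=12 v=9: DROP (t<21-3); WM=21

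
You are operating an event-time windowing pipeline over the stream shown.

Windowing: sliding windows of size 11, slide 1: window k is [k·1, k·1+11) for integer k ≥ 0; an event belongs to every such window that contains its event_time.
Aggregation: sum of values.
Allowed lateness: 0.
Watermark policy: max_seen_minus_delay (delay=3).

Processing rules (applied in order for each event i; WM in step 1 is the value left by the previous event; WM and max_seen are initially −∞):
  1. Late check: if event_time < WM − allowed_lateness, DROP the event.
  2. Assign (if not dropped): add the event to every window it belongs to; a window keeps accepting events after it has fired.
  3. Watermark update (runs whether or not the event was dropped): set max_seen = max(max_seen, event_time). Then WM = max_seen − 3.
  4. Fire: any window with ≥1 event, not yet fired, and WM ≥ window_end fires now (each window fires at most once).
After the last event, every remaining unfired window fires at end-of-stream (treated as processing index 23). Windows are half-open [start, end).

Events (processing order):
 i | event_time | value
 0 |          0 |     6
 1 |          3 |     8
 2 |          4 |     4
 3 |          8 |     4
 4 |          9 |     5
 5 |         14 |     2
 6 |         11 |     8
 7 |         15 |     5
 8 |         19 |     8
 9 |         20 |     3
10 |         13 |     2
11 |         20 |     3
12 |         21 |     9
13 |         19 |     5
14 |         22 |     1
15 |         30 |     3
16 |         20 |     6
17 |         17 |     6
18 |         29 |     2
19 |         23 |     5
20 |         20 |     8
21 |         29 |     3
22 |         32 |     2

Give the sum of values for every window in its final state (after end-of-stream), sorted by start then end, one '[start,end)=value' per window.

[0,11)=27 [1,12)=29 [2,13)=29 [3,14)=29 [4,15)=23 [5,16)=24 [6,17)=24 [7,18)=24 [8,19)=24 [9,20)=33 [10,21)=34 [11,22)=43 [12,23)=36 [13,24)=36 [14,25)=36 [15,26)=34 [16,27)=29 [17,28)=29 [18,29)=29 [19,30)=34 [20,31)=24 [21,32)=18 [22,33)=11 [23,34)=10 [24,35)=10 [25,36)=10 [26,37)=10 [27,38)=10 [28,39)=10 [29,40)=10 [30,41)=5 [31,42)=2 [32,43)=2

i=0 t=0 v=6: → [0,11); WM=-3
i=1 t=3 v=8: → [3,14),[2,13),[1,12),[0,11); WM=0
i=2 t=4 v=4: → [4,15),[3,14),[2,13),[1,12),[0,11); WM=1
i=3 t=8 v=4: → [8,19),[7,18),[6,17),[5,16),[4,15),[3,14),[2,13),[1,12),[0,11); WM=5
i=4 t=9 v=5: → [9,20),[8,19),[7,18),[6,17),[5,16),[4,15),[3,14),[2,13),[1,12),[0,11); WM=6
i=5 t=14 v=2: → [14,25),[13,24),[12,23),[11,22),[10,21),[9,20),[8,19),[7,18),[6,17),[5,16),[4,15); WM=11; [0,11) fires=27
i=6 t=11 v=8: → [11,22),[10,21),[9,20),[8,19),[7,18),[6,17),[5,16),[4,15),[3,14),[2,13),[1,12); WM=11
i=7 t=15 v=5: → [15,26),[14,25),[13,24),[12,23),[11,22),[10,21),[9,20),[8,19),[7,18),[6,17),[5,16); WM=12; [1,12) fires=29
i=8 t=19 v=8: → [19,30),[18,29),[17,28),[16,27),[15,26),[14,25),[13,24),[12,23),[11,22),[10,21),[9,20); WM=16; [2,13) fires=29 [3,14) fires=29 [4,15) fires=23 [5,16) fires=24
i=9 t=20 v=3: → [20,31),[19,30),[18,29),[17,28),[16,27),[15,26),[14,25),[13,24),[12,23),[11,22),[10,21); WM=17; [6,17) fires=24
i=10 t=13 v=2: DROP (t<17-0); WM=17
i=11 t=20 v=3: → [20,31),[19,30),[18,29),[17,28),[16,27),[15,26),[14,25),[13,24),[12,23),[11,22),[10,21); WM=17
i=12 t=21 v=9: → [21,32),[20,31),[19,30),[18,29),[17,28),[16,27),[15,26),[14,25),[13,24),[12,23),[11,22); WM=18; [7,18) fires=24
i=13 t=19 v=5: → [19,30),[18,29),[17,28),[16,27),[15,26),[14,25),[13,24),[12,23),[11,22),[10,21),[9,20); WM=18
i=14 t=22 v=1: → [22,33),[21,32),[20,31),[19,30),[18,29),[17,28),[16,27),[15,26),[14,25),[13,24),[12,23); WM=19; [8,19) fires=24
i=15 t=30 v=3: → [30,41),[29,40),[28,39),[27,38),[26,37),[25,36),[24,35),[23,34),[22,33),[21,32),[20,31); WM=27; [9,20) fires=33 [10,21) fires=34 [11,22) fires=43 [12,23) fires=36 [13,24) fires=36 [14,25) fires=36 [15,26) fires=34 [16,27) fires=29
i=16 t=20 v=6: DROP (t<27-0); WM=27
i=17 t=17 v=6: DROP (t<27-0); WM=27
i=18 t=29 v=2: → [29,40),[28,39),[27,38),[26,37),[25,36),[24,35),[23,34),[22,33),[21,32),[20,31),[19,30); WM=27
i=19 t=23 v=5: DROP (t<27-0); WM=27
i=20 t=20 v=8: DROP (t<27-0); WM=27
i=21 t=29 v=3: → [29,40),[28,39),[27,38),[26,37),[25,36),[24,35),[23,34),[22,33),[21,32),[20,31),[19,30); WM=27
i=22 t=32 v=2: → [32,43),[31,42),[30,41),[29,40),[28,39),[27,38),[26,37),[25,36),[24,35),[23,34),[22,33); WM=29; [17,28) fires=29 [18,29) fires=29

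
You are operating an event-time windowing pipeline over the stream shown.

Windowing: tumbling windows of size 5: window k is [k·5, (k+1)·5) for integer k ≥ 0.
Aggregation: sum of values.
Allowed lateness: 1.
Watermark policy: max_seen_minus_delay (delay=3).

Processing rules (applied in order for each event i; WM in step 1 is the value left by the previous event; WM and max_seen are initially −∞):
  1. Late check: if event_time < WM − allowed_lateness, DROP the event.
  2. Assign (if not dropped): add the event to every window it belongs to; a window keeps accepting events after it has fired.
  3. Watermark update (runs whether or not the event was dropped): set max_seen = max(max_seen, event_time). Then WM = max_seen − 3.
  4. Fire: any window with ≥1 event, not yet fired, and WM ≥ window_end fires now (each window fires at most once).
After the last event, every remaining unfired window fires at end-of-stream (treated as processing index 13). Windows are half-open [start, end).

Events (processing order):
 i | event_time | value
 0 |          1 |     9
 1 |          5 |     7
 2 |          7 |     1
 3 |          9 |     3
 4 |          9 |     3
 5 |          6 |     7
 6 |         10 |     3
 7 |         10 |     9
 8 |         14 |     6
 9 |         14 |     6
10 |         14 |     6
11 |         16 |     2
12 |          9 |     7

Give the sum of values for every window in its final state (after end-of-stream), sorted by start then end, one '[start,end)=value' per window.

i=0 t=1 v=9: → [0,5); WM=-2
i=1 t=5 v=7: → [5,10); WM=2
i=2 t=7 v=1: → [5,10); WM=4
i=3 t=9 v=3: → [5,10); WM=6; [0,5) fires=9
i=4 t=9 v=3: → [5,10); WM=6
i=5 t=6 v=7: → [5,10); WM=6
i=6 t=10 v=3: → [10,15); WM=7
i=7 t=10 v=9: → [10,15); WM=7
i=8 t=14 v=6: → [10,15); WM=11; [5,10) fires=21
i=9 t=14 v=6: → [10,15); WM=11
i=10 t=14 v=6: → [10,15); WM=11
i=11 t=16 v=2: → [15,20); WM=13
i=12 t=9 v=7: DROP (t<13-1); WM=13

[0,5)=9 [5,10)=21 [10,15)=30 [15,20)=2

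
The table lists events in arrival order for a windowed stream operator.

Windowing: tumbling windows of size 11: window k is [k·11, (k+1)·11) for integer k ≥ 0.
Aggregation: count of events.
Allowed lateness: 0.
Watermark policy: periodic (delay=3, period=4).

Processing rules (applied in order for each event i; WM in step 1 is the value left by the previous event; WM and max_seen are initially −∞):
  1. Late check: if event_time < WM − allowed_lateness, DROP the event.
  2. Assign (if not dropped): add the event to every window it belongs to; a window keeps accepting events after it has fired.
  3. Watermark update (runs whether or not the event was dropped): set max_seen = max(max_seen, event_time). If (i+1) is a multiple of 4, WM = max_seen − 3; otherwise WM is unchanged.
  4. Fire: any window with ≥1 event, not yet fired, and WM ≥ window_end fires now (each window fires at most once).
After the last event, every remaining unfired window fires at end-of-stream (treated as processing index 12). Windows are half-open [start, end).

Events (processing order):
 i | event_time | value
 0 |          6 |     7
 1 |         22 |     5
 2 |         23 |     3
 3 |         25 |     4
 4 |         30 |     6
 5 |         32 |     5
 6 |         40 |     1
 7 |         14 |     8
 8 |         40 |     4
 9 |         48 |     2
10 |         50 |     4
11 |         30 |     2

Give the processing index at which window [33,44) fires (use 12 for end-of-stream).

i=0 t=6 v=7: → [0,11); WM=−∞
i=1 t=22 v=5: → [22,33); WM=−∞
i=2 t=23 v=3: → [22,33); WM=−∞
i=3 t=25 v=4: → [22,33); WM=22; [0,11) fires=1
i=4 t=30 v=6: → [22,33); WM=22
i=5 t=32 v=5: → [22,33); WM=22
i=6 t=40 v=1: → [33,44); WM=22
i=7 t=14 v=8: DROP (t<22-0); WM=37; [22,33) fires=5
i=8 t=40 v=4: → [33,44); WM=37
i=9 t=48 v=2: → [44,55); WM=37
i=10 t=50 v=4: → [44,55); WM=37
i=11 t=30 v=2: DROP (t<37-0); WM=47; [33,44) fires=2

11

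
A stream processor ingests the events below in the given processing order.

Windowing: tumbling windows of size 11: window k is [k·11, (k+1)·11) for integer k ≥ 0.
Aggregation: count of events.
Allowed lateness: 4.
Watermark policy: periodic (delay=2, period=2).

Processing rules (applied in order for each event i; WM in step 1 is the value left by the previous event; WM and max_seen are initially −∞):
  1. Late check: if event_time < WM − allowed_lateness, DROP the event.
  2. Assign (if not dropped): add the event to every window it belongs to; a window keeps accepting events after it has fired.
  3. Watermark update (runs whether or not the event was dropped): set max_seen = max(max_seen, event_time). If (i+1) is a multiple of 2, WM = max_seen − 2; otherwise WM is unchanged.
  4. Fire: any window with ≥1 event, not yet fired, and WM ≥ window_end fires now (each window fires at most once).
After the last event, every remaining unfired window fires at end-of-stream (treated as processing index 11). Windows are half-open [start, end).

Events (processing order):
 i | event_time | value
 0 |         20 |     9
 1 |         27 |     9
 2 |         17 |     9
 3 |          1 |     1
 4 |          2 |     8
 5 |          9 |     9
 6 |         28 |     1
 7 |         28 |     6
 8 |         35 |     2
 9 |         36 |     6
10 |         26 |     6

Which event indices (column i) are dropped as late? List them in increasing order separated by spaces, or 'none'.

2 3 4 5 10

i=0 t=20 v=9: → [11,22); WM=−∞
i=1 t=27 v=9: → [22,33); WM=25; [11,22) fires=1
i=2 t=17 v=9: DROP (t<25-4); WM=25
i=3 t=1 v=1: DROP (t<25-4); WM=25
i=4 t=2 v=8: DROP (t<25-4); WM=25
i=5 t=9 v=9: DROP (t<25-4); WM=25
i=6 t=28 v=1: → [22,33); WM=25
i=7 t=28 v=6: → [22,33); WM=26
i=8 t=35 v=2: → [33,44); WM=26
i=9 t=36 v=6: → [33,44); WM=34; [22,33) fires=3
i=10 t=26 v=6: DROP (t<34-4); WM=34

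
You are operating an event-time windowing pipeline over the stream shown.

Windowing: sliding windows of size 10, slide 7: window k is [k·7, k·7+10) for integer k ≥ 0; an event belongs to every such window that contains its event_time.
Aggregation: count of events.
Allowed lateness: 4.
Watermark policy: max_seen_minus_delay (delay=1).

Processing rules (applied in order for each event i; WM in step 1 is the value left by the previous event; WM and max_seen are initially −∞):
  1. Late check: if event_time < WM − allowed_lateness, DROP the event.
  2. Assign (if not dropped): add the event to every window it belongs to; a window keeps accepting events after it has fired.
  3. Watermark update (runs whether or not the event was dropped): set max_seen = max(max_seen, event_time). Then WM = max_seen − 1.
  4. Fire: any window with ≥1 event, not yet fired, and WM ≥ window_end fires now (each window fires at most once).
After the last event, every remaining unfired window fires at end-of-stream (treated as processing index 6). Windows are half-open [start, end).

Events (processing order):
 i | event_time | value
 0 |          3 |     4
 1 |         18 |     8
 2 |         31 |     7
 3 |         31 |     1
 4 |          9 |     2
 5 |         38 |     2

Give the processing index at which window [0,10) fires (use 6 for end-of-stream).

i=0 t=3 v=4: → [0,10); WM=2
i=1 t=18 v=8: → [14,24); WM=17; [0,10) fires=1
i=2 t=31 v=7: → [28,38); WM=30; [14,24) fires=1
i=3 t=31 v=1: → [28,38); WM=30
i=4 t=9 v=2: DROP (t<30-4); WM=30
i=5 t=38 v=2: → [35,45); WM=37

1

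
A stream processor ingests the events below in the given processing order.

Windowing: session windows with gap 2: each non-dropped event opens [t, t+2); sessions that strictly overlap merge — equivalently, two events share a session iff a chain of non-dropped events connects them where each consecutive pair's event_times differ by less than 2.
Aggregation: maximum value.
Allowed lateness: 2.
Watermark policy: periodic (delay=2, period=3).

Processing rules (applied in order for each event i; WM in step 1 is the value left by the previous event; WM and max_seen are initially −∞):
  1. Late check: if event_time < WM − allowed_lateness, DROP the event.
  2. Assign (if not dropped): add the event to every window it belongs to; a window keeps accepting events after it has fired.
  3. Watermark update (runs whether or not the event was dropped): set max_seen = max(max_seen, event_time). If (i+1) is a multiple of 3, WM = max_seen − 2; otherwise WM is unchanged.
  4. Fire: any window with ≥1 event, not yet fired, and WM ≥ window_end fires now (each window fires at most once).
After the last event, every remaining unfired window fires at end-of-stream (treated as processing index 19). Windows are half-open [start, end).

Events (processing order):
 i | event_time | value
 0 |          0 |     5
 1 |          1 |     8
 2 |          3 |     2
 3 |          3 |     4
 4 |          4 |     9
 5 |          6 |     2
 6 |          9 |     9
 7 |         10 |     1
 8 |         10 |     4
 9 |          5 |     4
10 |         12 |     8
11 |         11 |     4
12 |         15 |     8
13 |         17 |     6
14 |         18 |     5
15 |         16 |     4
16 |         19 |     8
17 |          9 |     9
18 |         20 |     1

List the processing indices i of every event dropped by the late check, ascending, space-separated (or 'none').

i=0 t=0 v=5: → [0,2); WM=−∞
i=1 t=1 v=8: → [0,3); WM=−∞
i=2 t=3 v=2: → [3,5); WM=1
i=3 t=3 v=4: → [3,5); WM=1
i=4 t=4 v=9: → [3,6); WM=1
i=5 t=6 v=2: → [6,8); WM=4
i=6 t=9 v=9: → [9,11); WM=4
i=7 t=10 v=1: → [9,12); WM=4
i=8 t=10 v=4: → [9,12); WM=8
i=9 t=5 v=4: DROP (t<8-2); WM=8
i=10 t=12 v=8: → [12,14); WM=8
i=11 t=11 v=4: → [9,14); WM=10
i=12 t=15 v=8: → [15,17); WM=10
i=13 t=17 v=6: → [17,19); WM=10
i=14 t=18 v=5: → [17,20); WM=16
i=15 t=16 v=4: → [15,20); WM=16
i=16 t=19 v=8: → [15,21); WM=16
i=17 t=9 v=9: DROP (t<16-2); WM=17
i=18 t=20 v=1: → [15,22); WM=17

9 17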